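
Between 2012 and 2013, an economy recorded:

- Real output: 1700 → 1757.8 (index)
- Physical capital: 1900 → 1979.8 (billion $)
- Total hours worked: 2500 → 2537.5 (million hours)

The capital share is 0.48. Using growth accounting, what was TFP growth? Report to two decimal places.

TFP grew 0.60%.

Real output growth = (1757.8 − 1700) / 1700 = 3.4%.
Physical capital growth = (1979.8 − 1900) / 1900 = 4.2%.
Total hours worked growth = (2537.5 − 2500) / 2500 = 1.5%.
Labor's share = 1 − 0.48 = 0.52.
Physical capital: 0.48 × 4.2 = 2.016 pp.
Total hours worked: 0.52 × 1.5 = 0.78 pp.
TFP growth = 3.4 − 2.796 = 0.604%.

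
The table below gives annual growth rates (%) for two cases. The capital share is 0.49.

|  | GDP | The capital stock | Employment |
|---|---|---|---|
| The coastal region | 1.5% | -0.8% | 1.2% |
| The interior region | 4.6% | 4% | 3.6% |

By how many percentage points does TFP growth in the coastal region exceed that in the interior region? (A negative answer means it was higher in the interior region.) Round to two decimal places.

Labor's share = 1 − 0.49 = 0.51.
The coastal region: TFP = 1.5 + 0.392 − 0.612 = 1.28%.
The interior region: TFP = 4.6 − 1.96 − 1.836 = 0.804%.
Difference = 1.28 − (0.804) = 0.476 pp.

0.48 percentage points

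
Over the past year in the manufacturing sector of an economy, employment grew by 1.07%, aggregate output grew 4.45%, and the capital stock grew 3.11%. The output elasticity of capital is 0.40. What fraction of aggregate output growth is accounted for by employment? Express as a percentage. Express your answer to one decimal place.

Employment accounted for 14.4% of growth.

Labor's share = 1 − 0.4 = 0.6.
Employment contributed 0.6 × 1.07 = 0.642 pp.
Share of growth = 0.642 / 4.45 × 100 = 14.427%.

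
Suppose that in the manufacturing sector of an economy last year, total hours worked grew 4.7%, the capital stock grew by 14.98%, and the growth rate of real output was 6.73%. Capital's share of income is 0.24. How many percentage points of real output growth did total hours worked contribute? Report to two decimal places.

Labor's share = 1 − 0.24 = 0.76.
Contribution = share × growth = 0.76 × 4.7 = 3.572 pp.

3.57 pp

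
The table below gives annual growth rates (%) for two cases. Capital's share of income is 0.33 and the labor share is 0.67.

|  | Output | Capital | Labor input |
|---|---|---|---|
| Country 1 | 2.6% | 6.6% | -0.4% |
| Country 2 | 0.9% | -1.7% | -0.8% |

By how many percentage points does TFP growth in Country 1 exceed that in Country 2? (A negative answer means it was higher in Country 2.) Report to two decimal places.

Labor's share = 1 − 0.33 = 0.67.
Country 1: TFP = 2.6 − 2.178 + 0.268 = 0.69%.
Country 2: TFP = 0.9 + 0.561 + 0.536 = 1.997%.
Difference = 0.69 − (1.997) = -1.307 pp.

-1.31 percentage points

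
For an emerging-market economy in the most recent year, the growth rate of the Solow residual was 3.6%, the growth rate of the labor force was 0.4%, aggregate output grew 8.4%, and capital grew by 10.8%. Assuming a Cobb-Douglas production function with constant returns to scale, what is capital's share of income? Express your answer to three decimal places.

0.423

gY = gA + α·gK + (1−α)·gL, so gY − gA − gL = α(gK − gL).
8.4 − 3.6 − 0.4 = α × (10.8 − 0.4).
4.4 = 10.4 α, so α = 0.42308.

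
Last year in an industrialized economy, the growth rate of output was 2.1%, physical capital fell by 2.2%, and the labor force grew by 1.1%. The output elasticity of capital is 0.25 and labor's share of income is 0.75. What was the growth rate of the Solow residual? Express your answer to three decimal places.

The Solow residual grew 1.825%.

Labor's share = 1 − 0.25 = 0.75.
Physical capital: 0.25 × (-2.2) = -0.55 pp.
The labor force: 0.75 × 1.1 = 0.825 pp.
TFP growth = 2.1 − 0.275 = 1.825%.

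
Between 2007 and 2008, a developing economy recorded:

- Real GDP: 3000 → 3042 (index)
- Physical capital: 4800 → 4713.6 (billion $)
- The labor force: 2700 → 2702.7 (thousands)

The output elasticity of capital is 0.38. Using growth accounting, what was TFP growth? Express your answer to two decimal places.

2.02%

Real GDP growth = (3042 − 3000) / 3000 = 1.4%.
Physical capital growth = (4713.6 − 4800) / 4800 = -1.8%.
The labor force growth = (2702.7 − 2700) / 2700 = 0.1%.
Labor's share = 1 − 0.38 = 0.62.
Physical capital: 0.38 × (-1.8) = -0.684 pp.
The labor force: 0.62 × 0.1 = 0.062 pp.
TFP growth = 1.4 + 0.622 = 2.022%.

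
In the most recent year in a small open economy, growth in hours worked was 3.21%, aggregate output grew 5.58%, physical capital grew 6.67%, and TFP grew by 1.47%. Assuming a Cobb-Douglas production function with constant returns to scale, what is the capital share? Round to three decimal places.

The capital share is 0.260.

gY = gA + α·gK + (1−α)·gL, so gY − gA − gL = α(gK − gL).
5.58 − 1.47 − 3.21 = α × (6.67 − 3.21).
0.9 = 3.46 α, so α = 0.26012.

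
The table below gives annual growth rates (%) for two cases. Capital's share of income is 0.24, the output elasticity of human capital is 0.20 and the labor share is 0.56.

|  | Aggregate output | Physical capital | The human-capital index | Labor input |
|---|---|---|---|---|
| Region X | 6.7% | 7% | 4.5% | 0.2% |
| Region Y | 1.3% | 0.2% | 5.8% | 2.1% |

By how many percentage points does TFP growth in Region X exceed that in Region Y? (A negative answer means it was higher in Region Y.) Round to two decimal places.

5.09 percentage points

Labor's share = 1 − 0.24 − 0.2 = 0.56.
Region X: TFP = 6.7 − 1.68 − 0.9 − 0.112 = 4.008%.
Region Y: TFP = 1.3 − 0.048 − 1.16 − 1.176 = -1.084%.
Difference = 4.008 − (-1.084) = 5.092 pp.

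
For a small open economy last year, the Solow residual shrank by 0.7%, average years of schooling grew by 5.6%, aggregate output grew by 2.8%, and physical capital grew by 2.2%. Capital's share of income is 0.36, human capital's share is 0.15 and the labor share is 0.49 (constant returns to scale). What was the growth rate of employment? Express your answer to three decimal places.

Labor's share = 1 − 0.36 − 0.15 = 0.49.
gY = gA + 0.36×2.2 + 0.15×5.6 + 0.49×g.
0.49×g = 2.8 + 0.7 − 1.632 = 1.868.
g = 1.868 / 0.49 = 3.81224%.

3.812%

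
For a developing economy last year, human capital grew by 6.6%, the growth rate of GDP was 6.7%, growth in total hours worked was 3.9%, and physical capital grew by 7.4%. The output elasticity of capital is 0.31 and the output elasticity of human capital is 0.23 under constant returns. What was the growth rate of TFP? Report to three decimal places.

1.094%

Labor's share = 1 − 0.31 − 0.23 = 0.46.
Physical capital: 0.31 × 7.4 = 2.294 pp.
Human capital: 0.23 × 6.6 = 1.518 pp.
Total hours worked: 0.46 × 3.9 = 1.794 pp.
TFP growth = 6.7 − 5.606 = 1.094%.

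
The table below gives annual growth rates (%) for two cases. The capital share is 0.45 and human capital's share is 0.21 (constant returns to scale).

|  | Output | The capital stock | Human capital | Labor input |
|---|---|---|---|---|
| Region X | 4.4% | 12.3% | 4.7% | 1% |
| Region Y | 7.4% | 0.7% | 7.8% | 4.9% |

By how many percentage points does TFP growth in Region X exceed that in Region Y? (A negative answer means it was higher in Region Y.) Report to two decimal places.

-6.24 percentage points

Labor's share = 1 − 0.45 − 0.21 = 0.34.
Region X: TFP = 4.4 − 5.535 − 0.987 − 0.34 = -2.462%.
Region Y: TFP = 7.4 − 0.315 − 1.638 − 1.666 = 3.781%.
Difference = -2.462 − (3.781) = -6.243 pp.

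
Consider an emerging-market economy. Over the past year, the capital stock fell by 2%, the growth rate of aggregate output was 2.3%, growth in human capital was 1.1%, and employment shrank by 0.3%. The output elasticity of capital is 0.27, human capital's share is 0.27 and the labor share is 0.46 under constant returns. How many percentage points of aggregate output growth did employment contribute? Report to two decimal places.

-0.14

Labor's share = 1 − 0.27 − 0.27 = 0.46.
Contribution = share × growth = 0.46 × (-0.3) = -0.138 pp.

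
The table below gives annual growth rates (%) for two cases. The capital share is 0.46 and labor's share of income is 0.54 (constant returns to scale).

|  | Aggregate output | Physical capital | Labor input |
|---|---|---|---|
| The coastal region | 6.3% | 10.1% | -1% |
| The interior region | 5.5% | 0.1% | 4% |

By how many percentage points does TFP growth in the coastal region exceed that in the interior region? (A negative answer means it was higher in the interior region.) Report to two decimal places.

Labor's share = 1 − 0.46 = 0.54.
The coastal region: TFP = 6.3 − 4.646 + 0.54 = 2.194%.
The interior region: TFP = 5.5 − 0.046 − 2.16 = 3.294%.
Difference = 2.194 − (3.294) = -1.1 pp.

-1.10 percentage points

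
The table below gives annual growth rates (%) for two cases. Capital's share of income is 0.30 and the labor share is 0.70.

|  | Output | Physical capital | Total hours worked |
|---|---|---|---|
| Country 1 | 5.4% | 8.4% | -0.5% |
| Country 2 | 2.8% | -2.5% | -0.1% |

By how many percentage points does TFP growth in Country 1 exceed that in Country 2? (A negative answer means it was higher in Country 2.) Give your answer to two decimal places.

-0.39 percentage points

Labor's share = 1 − 0.3 = 0.7.
Country 1: TFP = 5.4 − 2.52 + 0.35 = 3.23%.
Country 2: TFP = 2.8 + 0.75 + 0.07 = 3.62%.
Difference = 3.23 − (3.62) = -0.39 pp.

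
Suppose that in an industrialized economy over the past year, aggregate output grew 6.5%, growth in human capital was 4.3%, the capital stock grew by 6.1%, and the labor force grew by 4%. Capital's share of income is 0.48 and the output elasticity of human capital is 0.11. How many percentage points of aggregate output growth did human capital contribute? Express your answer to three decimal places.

0.473

Contribution = share × growth = 0.11 × 4.3 = 0.473 pp.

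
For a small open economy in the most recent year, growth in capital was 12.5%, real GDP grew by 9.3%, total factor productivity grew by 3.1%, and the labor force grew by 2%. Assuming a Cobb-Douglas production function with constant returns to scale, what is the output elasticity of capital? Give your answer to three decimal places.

gY = gA + α·gK + (1−α)·gL, so gY − gA − gL = α(gK − gL).
9.3 − 3.1 − 2 = α × (12.5 − 2).
4.2 = 10.5 α, so α = 0.4.

0.400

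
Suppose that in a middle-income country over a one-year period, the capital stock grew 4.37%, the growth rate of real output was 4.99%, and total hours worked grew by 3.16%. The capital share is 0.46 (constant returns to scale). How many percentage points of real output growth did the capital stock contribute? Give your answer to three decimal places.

2.010 percentage points

Contribution = share × growth = 0.46 × 4.37 = 2.0102 pp.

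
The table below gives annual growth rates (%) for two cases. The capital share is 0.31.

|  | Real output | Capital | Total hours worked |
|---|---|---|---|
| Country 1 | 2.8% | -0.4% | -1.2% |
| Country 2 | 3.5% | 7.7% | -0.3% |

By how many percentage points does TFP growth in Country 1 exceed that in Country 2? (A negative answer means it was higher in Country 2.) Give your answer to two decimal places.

Labor's share = 1 − 0.31 = 0.69.
Country 1: TFP = 2.8 + 0.124 + 0.828 = 3.752%.
Country 2: TFP = 3.5 − 2.387 + 0.207 = 1.32%.
Difference = 3.752 − (1.32) = 2.432 pp.

2.43 percentage points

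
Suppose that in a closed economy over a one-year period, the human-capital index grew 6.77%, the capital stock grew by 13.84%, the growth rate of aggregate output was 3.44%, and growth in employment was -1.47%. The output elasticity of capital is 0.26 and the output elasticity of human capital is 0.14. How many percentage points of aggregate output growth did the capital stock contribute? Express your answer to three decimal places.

Contribution = share × growth = 0.26 × 13.84 = 3.5984 pp.

3.598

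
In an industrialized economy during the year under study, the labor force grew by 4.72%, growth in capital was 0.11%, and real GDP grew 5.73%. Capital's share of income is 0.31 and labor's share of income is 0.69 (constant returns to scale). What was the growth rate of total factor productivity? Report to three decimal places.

2.439%

Labor's share = 1 − 0.31 = 0.69.
Capital: 0.31 × 0.11 = 0.0341 pp.
The labor force: 0.69 × 4.72 = 3.2568 pp.
TFP growth = 5.73 − 3.2909 = 2.4391%.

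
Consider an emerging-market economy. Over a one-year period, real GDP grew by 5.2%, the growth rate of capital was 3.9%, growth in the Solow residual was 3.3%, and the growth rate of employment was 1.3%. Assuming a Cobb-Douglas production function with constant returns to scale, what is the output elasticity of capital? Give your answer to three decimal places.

gY = gA + α·gK + (1−α)·gL, so gY − gA − gL = α(gK − gL).
5.2 − 3.3 − 1.3 = α × (3.9 − 1.3).
0.6 = 2.6 α, so α = 0.23077.

The output elasticity of capital is 0.231.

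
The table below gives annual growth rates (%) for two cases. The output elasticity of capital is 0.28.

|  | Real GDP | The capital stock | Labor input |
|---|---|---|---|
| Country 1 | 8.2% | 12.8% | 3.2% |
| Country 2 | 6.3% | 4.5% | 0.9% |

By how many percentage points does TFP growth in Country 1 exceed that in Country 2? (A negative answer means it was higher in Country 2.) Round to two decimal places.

Labor's share = 1 − 0.28 = 0.72.
Country 1: TFP = 8.2 − 3.584 − 2.304 = 2.312%.
Country 2: TFP = 6.3 − 1.26 − 0.648 = 4.392%.
Difference = 2.312 − (4.392) = -2.08 pp.

-2.08 percentage points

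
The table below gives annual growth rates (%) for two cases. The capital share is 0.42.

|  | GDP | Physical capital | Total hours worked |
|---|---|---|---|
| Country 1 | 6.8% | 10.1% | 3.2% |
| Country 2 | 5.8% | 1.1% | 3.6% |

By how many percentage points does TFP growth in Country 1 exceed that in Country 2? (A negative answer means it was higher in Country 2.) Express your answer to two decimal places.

Labor's share = 1 − 0.42 = 0.58.
Country 1: TFP = 6.8 − 4.242 − 1.856 = 0.702%.
Country 2: TFP = 5.8 − 0.462 − 2.088 = 3.25%.
Difference = 0.702 − (3.25) = -2.548 pp.

-2.55 percentage points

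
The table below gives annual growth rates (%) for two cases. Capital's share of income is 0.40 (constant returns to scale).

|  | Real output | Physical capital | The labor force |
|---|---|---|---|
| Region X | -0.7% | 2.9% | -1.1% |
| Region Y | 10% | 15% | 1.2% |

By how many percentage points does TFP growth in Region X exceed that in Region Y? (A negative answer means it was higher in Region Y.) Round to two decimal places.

-4.48 percentage points

Labor's share = 1 − 0.4 = 0.6.
Region X: TFP = -0.7 − 1.16 + 0.66 = -1.2%.
Region Y: TFP = 10 − 6 − 0.72 = 3.28%.
Difference = -1.2 − (3.28) = -4.48 pp.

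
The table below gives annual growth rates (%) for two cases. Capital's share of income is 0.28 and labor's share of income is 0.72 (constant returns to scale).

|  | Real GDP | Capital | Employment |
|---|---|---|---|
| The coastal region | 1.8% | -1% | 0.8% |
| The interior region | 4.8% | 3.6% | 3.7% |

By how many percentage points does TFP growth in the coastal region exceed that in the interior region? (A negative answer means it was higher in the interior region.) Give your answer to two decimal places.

Labor's share = 1 − 0.28 = 0.72.
The coastal region: TFP = 1.8 + 0.28 − 0.576 = 1.504%.
The interior region: TFP = 4.8 − 1.008 − 2.664 = 1.128%.
Difference = 1.504 − (1.128) = 0.376 pp.

0.38 percentage points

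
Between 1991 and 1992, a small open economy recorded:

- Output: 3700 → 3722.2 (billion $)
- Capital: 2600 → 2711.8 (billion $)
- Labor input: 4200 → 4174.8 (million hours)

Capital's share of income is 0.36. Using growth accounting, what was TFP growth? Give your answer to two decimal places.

-0.56%

Output growth = (3722.2 − 3700) / 3700 = 0.6%.
Capital growth = (2711.8 − 2600) / 2600 = 4.3%.
Labor input growth = (4174.8 − 4200) / 4200 = -0.6%.
Labor's share = 1 − 0.36 = 0.64.
Capital: 0.36 × 4.3 = 1.548 pp.
Labor input: 0.64 × (-0.6) = -0.384 pp.
TFP growth = 0.6 − 1.164 = -0.564%.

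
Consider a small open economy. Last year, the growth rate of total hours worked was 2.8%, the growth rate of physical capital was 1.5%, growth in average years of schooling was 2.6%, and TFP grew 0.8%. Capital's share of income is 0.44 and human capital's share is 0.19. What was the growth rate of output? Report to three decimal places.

Labor's share = 1 − 0.44 − 0.19 = 0.37.
Physical capital: 0.44 × 1.5 = 0.66 pp.
Average years of schooling: 0.19 × 2.6 = 0.494 pp.
Total hours worked: 0.37 × 2.8 = 1.036 pp.
Output growth = 0.8 + 2.19 = 2.99%.

2.990%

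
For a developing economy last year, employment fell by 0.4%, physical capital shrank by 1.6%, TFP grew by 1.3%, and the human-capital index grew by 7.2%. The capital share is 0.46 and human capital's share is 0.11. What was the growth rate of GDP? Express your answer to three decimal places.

Labor's share = 1 − 0.46 − 0.11 = 0.43.
Physical capital: 0.46 × (-1.6) = -0.736 pp.
The human-capital index: 0.11 × 7.2 = 0.792 pp.
Employment: 0.43 × (-0.4) = -0.172 pp.
Output growth = 1.3 + (-0.116) = 1.184%.

1.184%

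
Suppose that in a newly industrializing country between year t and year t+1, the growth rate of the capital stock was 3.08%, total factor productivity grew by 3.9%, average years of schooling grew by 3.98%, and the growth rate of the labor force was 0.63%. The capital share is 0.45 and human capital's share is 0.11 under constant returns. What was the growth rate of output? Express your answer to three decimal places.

Labor's share = 1 − 0.45 − 0.11 = 0.44.
The capital stock: 0.45 × 3.08 = 1.386 pp.
Average years of schooling: 0.11 × 3.98 = 0.4378 pp.
The labor force: 0.44 × 0.63 = 0.2772 pp.
Output growth = 3.9 + 2.101 = 6.001%.

6.001%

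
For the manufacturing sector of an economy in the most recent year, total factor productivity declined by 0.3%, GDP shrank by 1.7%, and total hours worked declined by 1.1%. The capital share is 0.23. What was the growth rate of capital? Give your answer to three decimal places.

-2.404%

Labor's share = 1 − 0.23 = 0.77.
gY = gA + 0.77×(-1.1) + 0.23×g.
0.23×g = -1.7 + 0.3 + 0.847 = -0.553.
g = -0.553 / 0.23 = -2.40435%.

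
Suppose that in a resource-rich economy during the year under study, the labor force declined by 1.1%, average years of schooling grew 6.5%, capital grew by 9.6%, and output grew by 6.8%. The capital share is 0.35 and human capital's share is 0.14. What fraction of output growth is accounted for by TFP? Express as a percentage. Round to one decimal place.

TFP accounted for 45.5% of growth.

Labor's share = 1 − 0.35 − 0.14 = 0.51.
Capital: 0.35 × 9.6 = 3.36 pp.
Average years of schooling: 0.14 × 6.5 = 0.91 pp.
The labor force: 0.51 × (-1.1) = -0.561 pp.
TFP growth = 6.8 − 3.709 = 3.091%.
TFP share of growth = 3.091 / 6.8 × 100 = 45.456%.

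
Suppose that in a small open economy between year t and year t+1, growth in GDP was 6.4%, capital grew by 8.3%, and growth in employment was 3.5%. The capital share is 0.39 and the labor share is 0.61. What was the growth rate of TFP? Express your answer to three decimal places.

1.028%

Labor's share = 1 − 0.39 = 0.61.
Capital: 0.39 × 8.3 = 3.237 pp.
Employment: 0.61 × 3.5 = 2.135 pp.
TFP growth = 6.4 − 5.372 = 1.028%.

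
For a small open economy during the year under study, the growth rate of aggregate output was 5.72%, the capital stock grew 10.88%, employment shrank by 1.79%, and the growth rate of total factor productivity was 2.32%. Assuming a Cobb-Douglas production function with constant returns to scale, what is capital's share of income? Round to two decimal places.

gY = gA + α·gK + (1−α)·gL, so gY − gA − gL = α(gK − gL).
5.72 − 2.32 + 1.79 = α × (10.88 − (-1.79)).
5.19 = 12.67 α, so α = 0.4096.

0.41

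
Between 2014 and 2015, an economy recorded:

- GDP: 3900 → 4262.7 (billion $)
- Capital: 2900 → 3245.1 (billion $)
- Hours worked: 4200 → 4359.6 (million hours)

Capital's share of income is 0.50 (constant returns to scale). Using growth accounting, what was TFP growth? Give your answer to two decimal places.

GDP growth = (4262.7 − 3900) / 3900 = 9.3%.
Capital growth = (3245.1 − 2900) / 2900 = 11.9%.
Hours worked growth = (4359.6 − 4200) / 4200 = 3.8%.
Labor's share = 1 − 0.5 = 0.5.
Capital: 0.5 × 11.9 = 5.95 pp.
Hours worked: 0.5 × 3.8 = 1.9 pp.
TFP growth = 9.3 − 7.85 = 1.45%.

TFP growth was 1.45%.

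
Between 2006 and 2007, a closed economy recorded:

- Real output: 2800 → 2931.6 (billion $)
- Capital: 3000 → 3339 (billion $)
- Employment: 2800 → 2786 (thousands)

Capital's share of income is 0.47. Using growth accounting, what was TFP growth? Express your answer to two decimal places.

-0.35%

Real output growth = (2931.6 − 2800) / 2800 = 4.7%.
Capital growth = (3339 − 3000) / 3000 = 11.3%.
Employment growth = (2786 − 2800) / 2800 = -0.5%.
Labor's share = 1 − 0.47 = 0.53.
Capital: 0.47 × 11.3 = 5.311 pp.
Employment: 0.53 × (-0.5) = -0.265 pp.
TFP growth = 4.7 − 5.046 = -0.346%.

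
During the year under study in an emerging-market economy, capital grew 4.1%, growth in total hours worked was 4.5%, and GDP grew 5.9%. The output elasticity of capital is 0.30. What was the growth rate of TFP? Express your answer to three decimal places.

TFP grew 1.520%.

Labor's share = 1 − 0.3 = 0.7.
Capital: 0.3 × 4.1 = 1.23 pp.
Total hours worked: 0.7 × 4.5 = 3.15 pp.
TFP growth = 5.9 − 4.38 = 1.52%.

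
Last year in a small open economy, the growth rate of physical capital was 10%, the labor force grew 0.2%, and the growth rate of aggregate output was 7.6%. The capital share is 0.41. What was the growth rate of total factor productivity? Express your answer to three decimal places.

Labor's share = 1 − 0.41 = 0.59.
Physical capital: 0.41 × 10 = 4.1 pp.
The labor force: 0.59 × 0.2 = 0.118 pp.
TFP growth = 7.6 − 4.218 = 3.382%.

3.382%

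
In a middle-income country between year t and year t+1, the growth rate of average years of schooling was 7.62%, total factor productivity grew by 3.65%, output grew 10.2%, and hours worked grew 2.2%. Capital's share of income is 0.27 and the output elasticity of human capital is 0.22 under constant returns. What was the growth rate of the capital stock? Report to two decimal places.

Labor's share = 1 − 0.27 − 0.22 = 0.51.
gY = gA + 0.22×7.62 + 0.51×2.2 + 0.27×g.
0.27×g = 10.2 − 3.65 − 2.7984 = 3.7516.
g = 3.7516 / 0.27 = 13.8948%.

13.89%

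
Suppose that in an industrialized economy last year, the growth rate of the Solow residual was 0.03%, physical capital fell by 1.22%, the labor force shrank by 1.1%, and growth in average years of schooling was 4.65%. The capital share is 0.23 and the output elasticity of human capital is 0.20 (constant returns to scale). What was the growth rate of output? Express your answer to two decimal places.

Output grew 0.05%.

Labor's share = 1 − 0.23 − 0.2 = 0.57.
Physical capital: 0.23 × (-1.22) = -0.2806 pp.
Average years of schooling: 0.2 × 4.65 = 0.93 pp.
The labor force: 0.57 × (-1.1) = -0.627 pp.
Output growth = 0.03 + 0.0224 = 0.0524%.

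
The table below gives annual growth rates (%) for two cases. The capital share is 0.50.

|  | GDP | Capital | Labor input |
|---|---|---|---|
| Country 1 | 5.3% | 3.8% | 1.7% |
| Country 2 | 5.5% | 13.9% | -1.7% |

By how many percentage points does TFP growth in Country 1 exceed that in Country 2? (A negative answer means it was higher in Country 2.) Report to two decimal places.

Labor's share = 1 − 0.5 = 0.5.
Country 1: TFP = 5.3 − 1.9 − 0.85 = 2.55%.
Country 2: TFP = 5.5 − 6.95 + 0.85 = -0.6%.
Difference = 2.55 − (-0.6) = 3.15 pp.

3.15 percentage points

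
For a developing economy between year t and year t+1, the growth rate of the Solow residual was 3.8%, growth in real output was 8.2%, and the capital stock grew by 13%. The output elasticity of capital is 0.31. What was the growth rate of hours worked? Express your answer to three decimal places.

Labor's share = 1 − 0.31 = 0.69.
gY = gA + 0.31×13 + 0.69×g.
0.69×g = 8.2 − 3.8 − 4.03 = 0.37.
g = 0.37 / 0.69 = 0.53623%.

Hours worked growth was 0.536%.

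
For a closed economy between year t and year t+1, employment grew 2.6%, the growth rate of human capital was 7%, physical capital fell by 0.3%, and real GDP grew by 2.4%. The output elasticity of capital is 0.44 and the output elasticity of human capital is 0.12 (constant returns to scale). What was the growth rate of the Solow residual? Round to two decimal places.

0.55%

Labor's share = 1 − 0.44 − 0.12 = 0.44.
Physical capital: 0.44 × (-0.3) = -0.132 pp.
Human capital: 0.12 × 7 = 0.84 pp.
Employment: 0.44 × 2.6 = 1.144 pp.
TFP growth = 2.4 − 1.852 = 0.548%.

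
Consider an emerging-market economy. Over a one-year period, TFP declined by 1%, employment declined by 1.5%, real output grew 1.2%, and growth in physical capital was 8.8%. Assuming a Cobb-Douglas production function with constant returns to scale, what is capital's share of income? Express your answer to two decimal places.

gY = gA + α·gK + (1−α)·gL, so gY − gA − gL = α(gK − gL).
1.2 + 1 + 1.5 = α × (8.8 − (-1.5)).
3.7 = 10.3 α, so α = 0.3592.

Capital's share of income is 0.36.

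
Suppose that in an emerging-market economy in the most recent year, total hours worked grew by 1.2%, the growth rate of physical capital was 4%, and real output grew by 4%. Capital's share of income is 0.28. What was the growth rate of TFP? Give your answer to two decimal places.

Labor's share = 1 − 0.28 = 0.72.
Physical capital: 0.28 × 4 = 1.12 pp.
Total hours worked: 0.72 × 1.2 = 0.864 pp.
TFP growth = 4 − 1.984 = 2.016%.

2.02%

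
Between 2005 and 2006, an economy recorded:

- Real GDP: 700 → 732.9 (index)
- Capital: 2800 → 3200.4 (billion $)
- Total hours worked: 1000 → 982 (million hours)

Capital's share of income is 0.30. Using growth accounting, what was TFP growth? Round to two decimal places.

1.67%

Real GDP growth = (732.9 − 700) / 700 = 4.7%.
Capital growth = (3200.4 − 2800) / 2800 = 14.3%.
Total hours worked growth = (982 − 1000) / 1000 = -1.8%.
Labor's share = 1 − 0.3 = 0.7.
Capital: 0.3 × 14.3 = 4.29 pp.
Total hours worked: 0.7 × (-1.8) = -1.26 pp.
TFP growth = 4.7 − 3.03 = 1.67%.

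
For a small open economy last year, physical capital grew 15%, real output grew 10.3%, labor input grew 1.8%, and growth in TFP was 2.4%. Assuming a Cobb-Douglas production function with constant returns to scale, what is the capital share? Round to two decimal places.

The capital share is 0.46.

gY = gA + α·gK + (1−α)·gL, so gY − gA − gL = α(gK − gL).
10.3 − 2.4 − 1.8 = α × (15 − 1.8).
6.1 = 13.2 α, so α = 0.4621.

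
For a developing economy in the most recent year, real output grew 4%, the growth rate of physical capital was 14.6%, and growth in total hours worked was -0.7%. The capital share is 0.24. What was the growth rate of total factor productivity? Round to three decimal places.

Labor's share = 1 − 0.24 = 0.76.
Physical capital: 0.24 × 14.6 = 3.504 pp.
Total hours worked: 0.76 × (-0.7) = -0.532 pp.
TFP growth = 4 − 2.972 = 1.028%.

Total factor productivity grew 1.028%.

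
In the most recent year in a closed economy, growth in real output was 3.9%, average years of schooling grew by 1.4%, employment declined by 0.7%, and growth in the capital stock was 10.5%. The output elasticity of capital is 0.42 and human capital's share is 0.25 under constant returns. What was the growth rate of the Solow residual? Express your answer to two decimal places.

Labor's share = 1 − 0.42 − 0.25 = 0.33.
The capital stock: 0.42 × 10.5 = 4.41 pp.
Average years of schooling: 0.25 × 1.4 = 0.35 pp.
Employment: 0.33 × (-0.7) = -0.231 pp.
TFP growth = 3.9 − 4.529 = -0.629%.

-0.63%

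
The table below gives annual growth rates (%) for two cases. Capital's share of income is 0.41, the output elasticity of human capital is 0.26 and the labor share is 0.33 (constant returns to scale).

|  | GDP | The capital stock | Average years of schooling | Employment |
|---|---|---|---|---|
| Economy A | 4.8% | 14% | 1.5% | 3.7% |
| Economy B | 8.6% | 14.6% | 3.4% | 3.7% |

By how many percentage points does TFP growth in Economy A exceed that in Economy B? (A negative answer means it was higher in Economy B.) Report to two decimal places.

-3.06 percentage points

Labor's share = 1 − 0.41 − 0.26 = 0.33.
Economy A: TFP = 4.8 − 5.74 − 0.39 − 1.221 = -2.551%.
Economy B: TFP = 8.6 − 5.986 − 0.884 − 1.221 = 0.509%.
Difference = -2.551 − (0.509) = -3.06 pp.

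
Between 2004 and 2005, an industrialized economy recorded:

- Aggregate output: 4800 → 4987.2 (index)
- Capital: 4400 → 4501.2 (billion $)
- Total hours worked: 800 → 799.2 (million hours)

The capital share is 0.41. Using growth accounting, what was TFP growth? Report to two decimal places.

Aggregate output growth = (4987.2 − 4800) / 4800 = 3.9%.
Capital growth = (4501.2 − 4400) / 4400 = 2.3%.
Total hours worked growth = (799.2 − 800) / 800 = -0.1%.
Labor's share = 1 − 0.41 = 0.59.
Capital: 0.41 × 2.3 = 0.943 pp.
Total hours worked: 0.59 × (-0.1) = -0.059 pp.
TFP growth = 3.9 − 0.884 = 3.016%.

3.02%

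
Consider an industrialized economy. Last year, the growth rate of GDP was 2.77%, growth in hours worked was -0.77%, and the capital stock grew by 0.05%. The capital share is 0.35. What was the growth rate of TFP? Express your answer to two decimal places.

Labor's share = 1 − 0.35 = 0.65.
The capital stock: 0.35 × 0.05 = 0.0175 pp.
Hours worked: 0.65 × (-0.77) = -0.5005 pp.
TFP growth = 2.77 + 0.483 = 3.253%.

TFP grew 3.25%.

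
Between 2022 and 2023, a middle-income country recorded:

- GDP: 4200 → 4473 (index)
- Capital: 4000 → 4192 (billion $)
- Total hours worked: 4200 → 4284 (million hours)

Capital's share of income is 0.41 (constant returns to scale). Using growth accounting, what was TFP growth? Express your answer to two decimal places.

3.35%

GDP growth = (4473 − 4200) / 4200 = 6.5%.
Capital growth = (4192 − 4000) / 4000 = 4.8%.
Total hours worked growth = (4284 − 4200) / 4200 = 2%.
Labor's share = 1 − 0.41 = 0.59.
Capital: 0.41 × 4.8 = 1.968 pp.
Total hours worked: 0.59 × 2 = 1.18 pp.
TFP growth = 6.5 − 3.148 = 3.352%.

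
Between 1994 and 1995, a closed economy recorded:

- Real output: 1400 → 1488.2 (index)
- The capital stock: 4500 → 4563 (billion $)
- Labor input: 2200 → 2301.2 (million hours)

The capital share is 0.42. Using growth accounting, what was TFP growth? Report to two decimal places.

Real output growth = (1488.2 − 1400) / 1400 = 6.3%.
The capital stock growth = (4563 − 4500) / 4500 = 1.4%.
Labor input growth = (2301.2 − 2200) / 2200 = 4.6%.
Labor's share = 1 − 0.42 = 0.58.
The capital stock: 0.42 × 1.4 = 0.588 pp.
Labor input: 0.58 × 4.6 = 2.668 pp.
TFP growth = 6.3 − 3.256 = 3.044%.

TFP growth was 3.04%.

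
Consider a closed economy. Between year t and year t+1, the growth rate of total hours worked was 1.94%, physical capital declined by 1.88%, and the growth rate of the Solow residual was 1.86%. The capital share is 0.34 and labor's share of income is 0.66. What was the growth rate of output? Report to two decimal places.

2.50%

Labor's share = 1 − 0.34 = 0.66.
Physical capital: 0.34 × (-1.88) = -0.6392 pp.
Total hours worked: 0.66 × 1.94 = 1.2804 pp.
Output growth = 1.86 + 0.6412 = 2.5012%.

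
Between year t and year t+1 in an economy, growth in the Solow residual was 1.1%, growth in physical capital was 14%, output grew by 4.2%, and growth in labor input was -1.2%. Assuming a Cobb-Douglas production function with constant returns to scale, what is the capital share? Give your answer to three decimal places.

gY = gA + α·gK + (1−α)·gL, so gY − gA − gL = α(gK − gL).
4.2 − 1.1 + 1.2 = α × (14 − (-1.2)).
4.3 = 15.2 α, so α = 0.28289.

0.283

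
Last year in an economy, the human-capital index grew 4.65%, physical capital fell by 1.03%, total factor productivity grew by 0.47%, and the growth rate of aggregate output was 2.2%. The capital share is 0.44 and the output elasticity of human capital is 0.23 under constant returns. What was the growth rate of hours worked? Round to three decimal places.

Labor's share = 1 − 0.44 − 0.23 = 0.33.
gY = gA + 0.44×(-1.03) + 0.23×4.65 + 0.33×g.
0.33×g = 2.2 − 0.47 − 0.6163 = 1.1137.
g = 1.1137 / 0.33 = 3.37485%.

3.375%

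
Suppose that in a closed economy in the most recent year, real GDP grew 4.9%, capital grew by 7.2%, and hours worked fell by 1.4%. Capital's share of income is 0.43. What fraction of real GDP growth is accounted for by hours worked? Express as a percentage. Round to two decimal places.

-16.29%

Labor's share = 1 − 0.43 = 0.57.
Hours worked contributed 0.57 × (-1.4) = -0.798 pp.
Share of growth = -0.798 / 4.9 × 100 = -16.2857%.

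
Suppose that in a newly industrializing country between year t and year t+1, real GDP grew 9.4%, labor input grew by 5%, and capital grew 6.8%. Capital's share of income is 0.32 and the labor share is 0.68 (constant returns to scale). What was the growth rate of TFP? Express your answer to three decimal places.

Labor's share = 1 − 0.32 = 0.68.
Capital: 0.32 × 6.8 = 2.176 pp.
Labor input: 0.68 × 5 = 3.4 pp.
TFP growth = 9.4 − 5.576 = 3.824%.

TFP growth was 3.824%.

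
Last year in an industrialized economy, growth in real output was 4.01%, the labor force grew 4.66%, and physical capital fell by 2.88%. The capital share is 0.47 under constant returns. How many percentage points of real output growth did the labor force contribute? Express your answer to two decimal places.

Labor's share = 1 − 0.47 = 0.53.
Contribution = share × growth = 0.53 × 4.66 = 2.4698 pp.

2.47 pp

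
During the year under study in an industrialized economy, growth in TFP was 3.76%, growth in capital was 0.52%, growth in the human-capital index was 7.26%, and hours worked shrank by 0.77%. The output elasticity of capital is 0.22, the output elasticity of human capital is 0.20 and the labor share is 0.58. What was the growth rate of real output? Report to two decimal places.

Labor's share = 1 − 0.22 − 0.2 = 0.58.
Capital: 0.22 × 0.52 = 0.1144 pp.
The human-capital index: 0.2 × 7.26 = 1.452 pp.
Hours worked: 0.58 × (-0.77) = -0.4466 pp.
Output growth = 3.76 + 1.1198 = 4.8798%.

Real output grew 4.88%.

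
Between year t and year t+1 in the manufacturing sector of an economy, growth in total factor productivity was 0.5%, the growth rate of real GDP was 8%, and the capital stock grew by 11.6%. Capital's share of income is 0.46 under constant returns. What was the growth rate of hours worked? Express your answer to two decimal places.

Labor's share = 1 − 0.46 = 0.54.
gY = gA + 0.46×11.6 + 0.54×g.
0.54×g = 8 − 0.5 − 5.336 = 2.164.
g = 2.164 / 0.54 = 4.0074%.

4.01%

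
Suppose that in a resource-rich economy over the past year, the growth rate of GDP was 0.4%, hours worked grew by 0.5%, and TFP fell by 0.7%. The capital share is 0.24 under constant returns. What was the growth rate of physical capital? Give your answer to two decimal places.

3.00%

Labor's share = 1 − 0.24 = 0.76.
gY = gA + 0.76×0.5 + 0.24×g.
0.24×g = 0.4 + 0.7 − 0.38 = 0.72.
g = 0.72 / 0.24 = 3%.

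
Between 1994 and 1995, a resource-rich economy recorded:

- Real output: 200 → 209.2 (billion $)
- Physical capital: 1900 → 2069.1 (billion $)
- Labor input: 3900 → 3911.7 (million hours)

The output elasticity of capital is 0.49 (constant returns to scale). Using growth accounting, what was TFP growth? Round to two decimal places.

Real output growth = (209.2 − 200) / 200 = 4.6%.
Physical capital growth = (2069.1 − 1900) / 1900 = 8.9%.
Labor input growth = (3911.7 − 3900) / 3900 = 0.3%.
Labor's share = 1 − 0.49 = 0.51.
Physical capital: 0.49 × 8.9 = 4.361 pp.
Labor input: 0.51 × 0.3 = 0.153 pp.
TFP growth = 4.6 − 4.514 = 0.086%.

0.09%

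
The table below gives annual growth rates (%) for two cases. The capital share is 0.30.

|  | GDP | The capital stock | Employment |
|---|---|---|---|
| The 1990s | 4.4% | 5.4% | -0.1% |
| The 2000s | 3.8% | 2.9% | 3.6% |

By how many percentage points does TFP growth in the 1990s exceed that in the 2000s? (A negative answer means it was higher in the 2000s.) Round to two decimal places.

2.44 percentage points

Labor's share = 1 − 0.3 = 0.7.
The 1990s: TFP = 4.4 − 1.62 + 0.07 = 2.85%.
The 2000s: TFP = 3.8 − 0.87 − 2.52 = 0.41%.
Difference = 2.85 − (0.41) = 2.44 pp.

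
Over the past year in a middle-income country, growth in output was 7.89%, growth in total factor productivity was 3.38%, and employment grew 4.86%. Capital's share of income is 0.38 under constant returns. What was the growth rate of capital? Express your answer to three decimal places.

Labor's share = 1 − 0.38 = 0.62.
gY = gA + 0.62×4.86 + 0.38×g.
0.38×g = 7.89 − 3.38 − 3.0132 = 1.4968.
g = 1.4968 / 0.38 = 3.93895%.

3.939%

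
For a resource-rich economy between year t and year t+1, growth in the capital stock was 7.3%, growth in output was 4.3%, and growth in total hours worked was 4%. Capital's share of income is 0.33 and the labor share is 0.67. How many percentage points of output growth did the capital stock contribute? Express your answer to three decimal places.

Contribution = share × growth = 0.33 × 7.3 = 2.409 pp.

2.409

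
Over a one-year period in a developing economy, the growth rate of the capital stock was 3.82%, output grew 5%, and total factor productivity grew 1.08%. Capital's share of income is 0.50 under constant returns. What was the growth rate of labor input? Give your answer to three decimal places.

Labor's share = 1 − 0.5 = 0.5.
gY = gA + 0.5×3.82 + 0.5×g.
0.5×g = 5 − 1.08 − 1.91 = 2.01.
g = 2.01 / 0.5 = 4.02%.

4.020%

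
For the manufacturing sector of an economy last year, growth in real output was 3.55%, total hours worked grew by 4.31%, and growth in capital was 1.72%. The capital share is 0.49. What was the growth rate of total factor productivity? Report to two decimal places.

Total factor productivity growth was 0.51%.

Labor's share = 1 − 0.49 = 0.51.
Capital: 0.49 × 1.72 = 0.8428 pp.
Total hours worked: 0.51 × 4.31 = 2.1981 pp.
TFP growth = 3.55 − 3.0409 = 0.5091%.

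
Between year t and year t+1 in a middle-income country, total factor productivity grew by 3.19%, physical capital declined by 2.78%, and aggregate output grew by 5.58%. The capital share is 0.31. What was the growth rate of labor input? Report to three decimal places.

Labor's share = 1 − 0.31 = 0.69.
gY = gA + 0.31×(-2.78) + 0.69×g.
0.69×g = 5.58 − 3.19 + 0.8618 = 3.2518.
g = 3.2518 / 0.69 = 4.71275%.

4.713%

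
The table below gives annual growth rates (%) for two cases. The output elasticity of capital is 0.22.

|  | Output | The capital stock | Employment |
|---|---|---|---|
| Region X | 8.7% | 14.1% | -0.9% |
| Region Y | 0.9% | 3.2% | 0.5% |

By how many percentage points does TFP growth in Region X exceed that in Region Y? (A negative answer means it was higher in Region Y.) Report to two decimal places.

Labor's share = 1 − 0.22 = 0.78.
Region X: TFP = 8.7 − 3.102 + 0.702 = 6.3%.
Region Y: TFP = 0.9 − 0.704 − 0.39 = -0.194%.
Difference = 6.3 − (-0.194) = 6.494 pp.

6.49 percentage points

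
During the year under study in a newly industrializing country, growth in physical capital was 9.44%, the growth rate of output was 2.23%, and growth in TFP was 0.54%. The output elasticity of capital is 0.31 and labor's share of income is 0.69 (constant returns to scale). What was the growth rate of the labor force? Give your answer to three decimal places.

Labor's share = 1 − 0.31 = 0.69.
gY = gA + 0.31×9.44 + 0.69×g.
0.69×g = 2.23 − 0.54 − 2.9264 = -1.2364.
g = -1.2364 / 0.69 = -1.79188%.

-1.792%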